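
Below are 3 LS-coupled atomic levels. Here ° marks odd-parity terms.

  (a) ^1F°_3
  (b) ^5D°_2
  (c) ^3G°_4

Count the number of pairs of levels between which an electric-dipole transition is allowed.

0

(a)–(b): forbidden (parity, ΔS).
(a)–(c): forbidden (parity, ΔS).
(b)–(c): forbidden (parity, ΔS, ΔL, ΔJ).
Allowed pairs: 0 of 3.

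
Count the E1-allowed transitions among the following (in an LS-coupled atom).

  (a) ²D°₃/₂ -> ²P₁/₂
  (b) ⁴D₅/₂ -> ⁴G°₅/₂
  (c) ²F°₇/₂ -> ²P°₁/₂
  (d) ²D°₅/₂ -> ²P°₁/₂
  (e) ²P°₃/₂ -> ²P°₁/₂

1

(a) allowed
(b) forbidden (ΔL fails)
(c) forbidden (parity, ΔL, ΔJ fail)
(d) forbidden (parity, ΔJ fail)
(e) forbidden (parity fails)
Total allowed: 1 of 5.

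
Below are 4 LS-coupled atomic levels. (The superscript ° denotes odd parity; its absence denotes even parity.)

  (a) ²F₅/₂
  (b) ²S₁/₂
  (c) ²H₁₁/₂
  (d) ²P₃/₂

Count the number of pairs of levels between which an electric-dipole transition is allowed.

0

(a)–(b): forbidden (parity, ΔL, ΔJ).
(a)–(c): forbidden (parity, ΔL, ΔJ).
(a)–(d): forbidden (parity, ΔL).
(b)–(c): forbidden (parity, ΔL, ΔJ).
(b)–(d): forbidden (parity).
(c)–(d): forbidden (parity, ΔL, ΔJ).
Allowed pairs: 0 of 6.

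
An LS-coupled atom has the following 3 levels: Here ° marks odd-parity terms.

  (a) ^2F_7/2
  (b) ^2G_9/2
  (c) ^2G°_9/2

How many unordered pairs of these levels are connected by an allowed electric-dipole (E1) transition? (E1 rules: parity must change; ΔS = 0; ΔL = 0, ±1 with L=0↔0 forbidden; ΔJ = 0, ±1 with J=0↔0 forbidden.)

2

(a)–(b): forbidden (parity).
(a)–(c): allowed.
(b)–(c): allowed.
Allowed pairs: 2 of 3.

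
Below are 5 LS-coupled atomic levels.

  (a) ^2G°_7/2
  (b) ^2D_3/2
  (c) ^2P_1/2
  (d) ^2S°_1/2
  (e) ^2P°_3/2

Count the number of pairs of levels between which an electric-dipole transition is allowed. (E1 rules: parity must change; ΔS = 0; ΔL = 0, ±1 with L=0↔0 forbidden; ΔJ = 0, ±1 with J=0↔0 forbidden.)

3

(a)–(b): forbidden (ΔL, ΔJ).
(a)–(c): forbidden (ΔL, ΔJ).
(a)–(d): forbidden (parity, ΔL, ΔJ).
(a)–(e): forbidden (parity, ΔL, ΔJ).
(b)–(c): forbidden (parity).
(b)–(d): forbidden (ΔL).
(b)–(e): allowed.
(c)–(d): allowed.
(c)–(e): allowed.
(d)–(e): forbidden (parity).
Allowed pairs: 3 of 10.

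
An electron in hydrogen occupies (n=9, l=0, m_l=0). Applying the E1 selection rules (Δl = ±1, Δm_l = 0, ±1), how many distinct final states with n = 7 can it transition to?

E1 requires Δl = ±1, so l_f ∈ {-1, 1}; with 0 ≤ l_f ≤ n_f−1 = 6, the allowed l_f values are {1}.
For l_f = 1: m_f ∈ {m_i−1, m_i, m_i+1} ∩ [−1, 1] = {-1, 0, 1} → 3 states.
Total: 3.

3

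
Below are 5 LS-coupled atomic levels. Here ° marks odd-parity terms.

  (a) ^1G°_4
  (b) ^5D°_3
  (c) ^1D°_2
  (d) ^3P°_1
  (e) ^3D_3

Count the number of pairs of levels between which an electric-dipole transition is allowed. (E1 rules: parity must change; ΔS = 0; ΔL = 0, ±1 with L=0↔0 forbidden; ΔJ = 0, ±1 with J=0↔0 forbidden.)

(a)–(b): forbidden (parity, ΔS, ΔL).
(a)–(c): forbidden (parity, ΔL, ΔJ).
(a)–(d): forbidden (parity, ΔS, ΔL, ΔJ).
(a)–(e): forbidden (ΔS, ΔL).
(b)–(c): forbidden (parity, ΔS).
(b)–(d): forbidden (parity, ΔS, ΔJ).
(b)–(e): forbidden (ΔS).
(c)–(d): forbidden (parity, ΔS).
(c)–(e): forbidden (ΔS).
(d)–(e): forbidden (ΔJ).
Allowed pairs: 0 of 10.

0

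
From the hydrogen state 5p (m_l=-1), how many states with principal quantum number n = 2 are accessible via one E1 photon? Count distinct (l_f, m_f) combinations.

1

E1 requires Δl = ±1, so l_f ∈ {0, 2}; with 0 ≤ l_f ≤ n_f−1 = 1, the allowed l_f values are {0}.
For l_f = 0: m_f ∈ {m_i−1, m_i, m_i+1} ∩ [−0, 0] = {0} → 1 state.
Total: 1.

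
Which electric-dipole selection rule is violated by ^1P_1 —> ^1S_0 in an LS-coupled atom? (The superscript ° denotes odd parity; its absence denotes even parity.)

Initial level: S=0, L=1, J=1, parity even. Final level: S=0, L=0, J=0, parity even.
Parity must change: even → even — fails.
ΔS = 0: S: 0 → 0 — passes.
ΔL = 0, ±1 (not L=0↔0): L: 1 → 0, ΔL = -1 — passes.
ΔJ = 0, ±1 (not J=0↔0): J: 1 → 0, ΔJ = -1 — passes.

parity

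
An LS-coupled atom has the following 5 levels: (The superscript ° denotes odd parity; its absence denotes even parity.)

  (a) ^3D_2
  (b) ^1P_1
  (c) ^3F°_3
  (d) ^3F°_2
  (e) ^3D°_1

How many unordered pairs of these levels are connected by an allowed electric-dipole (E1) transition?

3

(a)–(b): forbidden (parity, ΔS).
(a)–(c): allowed.
(a)–(d): allowed.
(a)–(e): allowed.
(b)–(c): forbidden (ΔS, ΔL, ΔJ).
(b)–(d): forbidden (ΔS, ΔL).
(b)–(e): forbidden (ΔS).
(c)–(d): forbidden (parity).
(c)–(e): forbidden (parity, ΔJ).
(d)–(e): forbidden (parity).
Allowed pairs: 3 of 10.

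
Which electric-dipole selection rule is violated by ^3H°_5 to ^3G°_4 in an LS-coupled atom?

Reading off the term symbols: S 1→1, L 5→4, J 5→4, parity odd→odd.
ΔL = 0, ±1 (not L=0↔0): L: 5 → 4, ΔL = -1 — satisfied.
ΔS = 0: S: 1 → 1 — satisfied.
ΔJ = 0, ±1 (not J=0↔0): J: 5 → 4, ΔJ = -1 — satisfied.
Parity must change: odd → odd — violated.

parity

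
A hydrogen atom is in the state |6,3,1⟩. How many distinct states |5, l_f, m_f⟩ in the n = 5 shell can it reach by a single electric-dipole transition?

6

E1 requires Δl = ±1, so l_f ∈ {2, 4}; with 0 ≤ l_f ≤ n_f−1 = 4, the allowed l_f values are {2, 4}.
For l_f = 2: m_f ∈ {m_i−1, m_i, m_i+1} ∩ [−2, 2] = {0, 1, 2} → 3 states.
For l_f = 4: m_f ∈ {m_i−1, m_i, m_i+1} ∩ [−4, 4] = {0, 1, 2} → 3 states.
Total: 6.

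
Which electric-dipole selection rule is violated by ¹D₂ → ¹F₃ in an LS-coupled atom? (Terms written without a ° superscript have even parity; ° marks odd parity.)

Initial level: S=0, L=2, J=2, parity even. Final level: S=0, L=3, J=3, parity even.
Parity must change: even → even — fails.
ΔS = 0: S: 0 → 0 — ok.
ΔL = 0, ±1 (not L=0↔0): L: 2 → 3, ΔL = +1 — ok.
ΔJ = 0, ±1 (not J=0↔0): J: 2 → 3, ΔJ = +1 — ok.

parity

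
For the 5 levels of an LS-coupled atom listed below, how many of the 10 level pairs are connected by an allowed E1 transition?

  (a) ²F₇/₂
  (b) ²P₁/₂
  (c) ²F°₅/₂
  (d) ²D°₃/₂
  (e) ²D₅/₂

(a)–(b): forbidden (parity, ΔL, ΔJ).
(a)–(c): allowed.
(a)–(d): forbidden (ΔJ).
(a)–(e): forbidden (parity).
(b)–(c): forbidden (ΔL, ΔJ).
(b)–(d): allowed.
(b)–(e): forbidden (parity, ΔJ).
(c)–(d): forbidden (parity).
(c)–(e): allowed.
(d)–(e): allowed.
Allowed pairs: 4 of 10.

4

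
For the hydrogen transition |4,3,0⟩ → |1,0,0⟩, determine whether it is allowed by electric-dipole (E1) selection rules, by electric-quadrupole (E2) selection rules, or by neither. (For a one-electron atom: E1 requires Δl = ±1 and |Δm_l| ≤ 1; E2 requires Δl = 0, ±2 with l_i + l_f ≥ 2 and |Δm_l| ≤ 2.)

neither

Δl = 0 − 3 = -3; l_i + l_f = 3.
Δm_l = +0.
E1 (Δl = ±1, |Δm_l| ≤ 1): not satisfied.
E2 (Δl = 0,±2, l_i+l_f ≥ 2, |Δm_l| ≤ 2): not satisfied.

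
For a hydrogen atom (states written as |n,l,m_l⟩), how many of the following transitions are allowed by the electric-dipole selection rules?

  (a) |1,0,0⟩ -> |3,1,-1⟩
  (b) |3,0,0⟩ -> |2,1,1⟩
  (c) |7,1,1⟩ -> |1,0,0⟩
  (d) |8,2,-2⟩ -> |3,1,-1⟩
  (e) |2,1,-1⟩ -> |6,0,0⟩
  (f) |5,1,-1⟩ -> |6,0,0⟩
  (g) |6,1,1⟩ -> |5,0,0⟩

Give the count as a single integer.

(a) allowed
(b) allowed
(c) allowed
(d) allowed
(e) allowed
(f) allowed
(g) allowed
Total allowed: 7 of 7.

7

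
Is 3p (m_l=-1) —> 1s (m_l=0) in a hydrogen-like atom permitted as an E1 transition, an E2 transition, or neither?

Δl = 0 − 1 = -1; l_i + l_f = 1.
Δm_l = +1.
E1 (Δl = ±1, |Δm_l| ≤ 1): satisfied.
E2 (Δl = 0,±2, l_i+l_f ≥ 2, |Δm_l| ≤ 2): not satisfied.

E1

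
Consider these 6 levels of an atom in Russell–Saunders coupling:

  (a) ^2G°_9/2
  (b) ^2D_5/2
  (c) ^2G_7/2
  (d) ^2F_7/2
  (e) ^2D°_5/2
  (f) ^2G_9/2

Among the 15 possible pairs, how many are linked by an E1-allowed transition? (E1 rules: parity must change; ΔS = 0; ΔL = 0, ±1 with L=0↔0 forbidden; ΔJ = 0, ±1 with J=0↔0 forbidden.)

(a)–(b): forbidden (ΔL, ΔJ).
(a)–(c): allowed.
(a)–(d): allowed.
(a)–(e): forbidden (parity, ΔL, ΔJ).
(a)–(f): allowed.
(b)–(c): forbidden (parity, ΔL).
(b)–(d): forbidden (parity).
(b)–(e): allowed.
(b)–(f): forbidden (parity, ΔL, ΔJ).
(c)–(d): forbidden (parity).
(c)–(e): forbidden (ΔL).
(c)–(f): forbidden (parity).
(d)–(e): allowed.
(d)–(f): forbidden (parity).
(e)–(f): forbidden (ΔL, ΔJ).
Allowed pairs: 5 of 15.

5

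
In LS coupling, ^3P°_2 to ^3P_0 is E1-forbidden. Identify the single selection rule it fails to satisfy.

ΔL = 0, ±1 (not L=0↔0): L: 1 → 1, ΔL = +0 — passes.
ΔJ = 0, ±1 (not J=0↔0): J: 2 → 0, ΔJ = -2 — fails.
Parity must change: odd → even — passes.
ΔS = 0: S: 1 → 1 — passes.

the ΔJ = 0, ±1 rule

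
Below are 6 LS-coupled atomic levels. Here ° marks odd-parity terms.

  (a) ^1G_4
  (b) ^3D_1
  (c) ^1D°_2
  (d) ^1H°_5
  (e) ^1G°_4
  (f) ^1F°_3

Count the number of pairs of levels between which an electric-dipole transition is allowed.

3

(a)–(b): forbidden (parity, ΔS, ΔL, ΔJ).
(a)–(c): forbidden (ΔL, ΔJ).
(a)–(d): allowed.
(a)–(e): allowed.
(a)–(f): allowed.
(b)–(c): forbidden (ΔS).
(b)–(d): forbidden (ΔS, ΔL, ΔJ).
(b)–(e): forbidden (ΔS, ΔL, ΔJ).
(b)–(f): forbidden (ΔS, ΔJ).
(c)–(d): forbidden (parity, ΔL, ΔJ).
(c)–(e): forbidden (parity, ΔL, ΔJ).
(c)–(f): forbidden (parity).
(d)–(e): forbidden (parity).
(d)–(f): forbidden (parity, ΔL, ΔJ).
(e)–(f): forbidden (parity).
Allowed pairs: 3 of 15.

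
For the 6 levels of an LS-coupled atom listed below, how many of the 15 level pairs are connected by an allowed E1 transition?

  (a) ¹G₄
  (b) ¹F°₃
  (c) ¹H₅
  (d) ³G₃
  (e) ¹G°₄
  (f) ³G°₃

4

(a)–(b): allowed.
(a)–(c): forbidden (parity).
(a)–(d): forbidden (parity, ΔS).
(a)–(e): allowed.
(a)–(f): forbidden (ΔS).
(b)–(c): forbidden (ΔL, ΔJ).
(b)–(d): forbidden (ΔS).
(b)–(e): forbidden (parity).
(b)–(f): forbidden (parity, ΔS).
(c)–(d): forbidden (parity, ΔS, ΔJ).
(c)–(e): allowed.
(c)–(f): forbidden (ΔS, ΔJ).
(d)–(e): forbidden (ΔS).
(d)–(f): allowed.
(e)–(f): forbidden (parity, ΔS).
Allowed pairs: 4 of 15.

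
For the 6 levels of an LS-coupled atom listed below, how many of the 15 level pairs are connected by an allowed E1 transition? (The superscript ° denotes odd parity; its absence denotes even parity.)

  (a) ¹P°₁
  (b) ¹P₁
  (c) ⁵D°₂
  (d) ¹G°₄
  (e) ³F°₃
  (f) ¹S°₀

(a)–(b): allowed.
(a)–(c): forbidden (parity, ΔS).
(a)–(d): forbidden (parity, ΔL, ΔJ).
(a)–(e): forbidden (parity, ΔS, ΔL, ΔJ).
(a)–(f): forbidden (parity).
(b)–(c): forbidden (ΔS).
(b)–(d): forbidden (ΔL, ΔJ).
(b)–(e): forbidden (ΔS, ΔL, ΔJ).
(b)–(f): allowed.
(c)–(d): forbidden (parity, ΔS, ΔL, ΔJ).
(c)–(e): forbidden (parity, ΔS).
(c)–(f): forbidden (parity, ΔS, ΔL, ΔJ).
(d)–(e): forbidden (parity, ΔS).
(d)–(f): forbidden (parity, ΔL, ΔJ).
(e)–(f): forbidden (parity, ΔS, ΔL, ΔJ).
Allowed pairs: 2 of 15.

2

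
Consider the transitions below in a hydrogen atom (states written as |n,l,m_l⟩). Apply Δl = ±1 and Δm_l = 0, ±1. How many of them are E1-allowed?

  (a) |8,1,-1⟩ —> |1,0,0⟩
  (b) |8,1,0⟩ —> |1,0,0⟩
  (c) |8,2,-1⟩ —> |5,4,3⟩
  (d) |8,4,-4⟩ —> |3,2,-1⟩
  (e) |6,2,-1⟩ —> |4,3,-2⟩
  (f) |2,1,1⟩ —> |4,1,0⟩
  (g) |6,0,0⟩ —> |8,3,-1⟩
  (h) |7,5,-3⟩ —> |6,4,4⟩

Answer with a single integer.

3

(a) allowed
(b) allowed
(c) forbidden — Δl = +2 (E1 requires Δl = ±1); Δm_l = +4 (E1 requires Δm_l = 0, ±1)
(d) forbidden — Δl = -2 (E1 requires Δl = ±1); Δm_l = +3 (E1 requires Δm_l = 0, ±1)
(e) allowed
(f) forbidden — Δl = +0 (E1 requires Δl = ±1)
(g) forbidden — Δl = +3 (E1 requires Δl = ±1)
(h) forbidden — Δm_l = +7 (E1 requires Δm_l = 0, ±1)
Total allowed: 3 of 8.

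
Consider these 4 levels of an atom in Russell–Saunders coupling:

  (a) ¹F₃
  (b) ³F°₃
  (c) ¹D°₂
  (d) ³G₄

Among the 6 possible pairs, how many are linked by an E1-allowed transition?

(a)–(b): forbidden (ΔS).
(a)–(c): allowed.
(a)–(d): forbidden (parity, ΔS).
(b)–(c): forbidden (parity, ΔS).
(b)–(d): allowed.
(c)–(d): forbidden (ΔS, ΔL, ΔJ).
Allowed pairs: 2 of 6.

2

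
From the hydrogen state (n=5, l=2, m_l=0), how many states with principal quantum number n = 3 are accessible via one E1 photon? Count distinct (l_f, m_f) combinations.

3

E1 requires Δl = ±1, so l_f ∈ {1, 3}; with 0 ≤ l_f ≤ n_f−1 = 2, the allowed l_f values are {1}.
For l_f = 1: m_f ∈ {m_i−1, m_i, m_i+1} ∩ [−1, 1] = {-1, 0, 1} → 3 states.
Total: 3.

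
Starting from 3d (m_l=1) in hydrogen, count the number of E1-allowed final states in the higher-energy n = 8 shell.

E1 requires Δl = ±1, so l_f ∈ {1, 3}; with 0 ≤ l_f ≤ n_f−1 = 7, the allowed l_f values are {1, 3}.
For l_f = 1: m_f ∈ {m_i−1, m_i, m_i+1} ∩ [−1, 1] = {0, 1} → 2 states.
For l_f = 3: m_f ∈ {m_i−1, m_i, m_i+1} ∩ [−3, 3] = {0, 1, 2} → 3 states.
Total: 5.

5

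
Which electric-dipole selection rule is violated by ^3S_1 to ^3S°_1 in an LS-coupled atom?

the L=0 ↔ L=0 exclusion

Initial level: S=1, L=0, J=1, parity even. Final level: S=1, L=0, J=1, parity odd.
ΔL = 0, ±1 (not L=0↔0): L: 0 → 0, ΔL = +0 — ✗.
ΔJ = 0, ±1 (not J=0↔0): J: 1 → 1, ΔJ = +0 — ✓.
ΔS = 0: S: 1 → 1 — ✓.
Parity must change: even → odd — ✓.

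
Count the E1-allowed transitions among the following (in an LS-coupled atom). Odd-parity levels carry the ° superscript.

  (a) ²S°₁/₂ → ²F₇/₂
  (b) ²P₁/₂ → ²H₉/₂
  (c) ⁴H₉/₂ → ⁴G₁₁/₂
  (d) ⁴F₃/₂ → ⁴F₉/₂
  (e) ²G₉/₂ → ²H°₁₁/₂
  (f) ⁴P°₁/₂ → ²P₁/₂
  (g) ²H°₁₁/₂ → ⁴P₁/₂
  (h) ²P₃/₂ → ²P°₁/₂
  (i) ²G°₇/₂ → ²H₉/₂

3

(a) forbidden (ΔL, ΔJ fail)
(b) forbidden (parity, ΔL, ΔJ fail)
(c) forbidden (parity fails)
(d) forbidden (parity, ΔJ fail)
(e) allowed
(f) forbidden (ΔS fails)
(g) forbidden (ΔS, ΔL, ΔJ fail)
(h) allowed
(i) allowed
Total allowed: 3 of 9.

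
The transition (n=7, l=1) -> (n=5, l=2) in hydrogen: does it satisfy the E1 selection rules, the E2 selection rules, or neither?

E1

Δl = 2 − 1 = +1; l_i + l_f = 3.
E1 (Δl = ±1): satisfied.
E2 (Δl = 0,±2, l_i+l_f ≥ 2): not satisfied.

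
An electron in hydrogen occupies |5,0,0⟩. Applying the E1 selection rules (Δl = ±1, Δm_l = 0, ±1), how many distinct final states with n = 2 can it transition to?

3

E1 requires Δl = ±1, so l_f ∈ {-1, 1}; with 0 ≤ l_f ≤ n_f−1 = 1, the allowed l_f values are {1}.
For l_f = 1: m_f ∈ {m_i−1, m_i, m_i+1} ∩ [−1, 1] = {-1, 0, 1} → 3 states.
Total: 3.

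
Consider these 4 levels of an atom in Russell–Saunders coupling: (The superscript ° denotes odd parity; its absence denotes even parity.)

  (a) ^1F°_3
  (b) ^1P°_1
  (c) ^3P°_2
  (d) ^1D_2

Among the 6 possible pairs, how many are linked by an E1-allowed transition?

(a)–(b): forbidden (parity, ΔL, ΔJ).
(a)–(c): forbidden (parity, ΔS, ΔL).
(a)–(d): allowed.
(b)–(c): forbidden (parity, ΔS).
(b)–(d): allowed.
(c)–(d): forbidden (ΔS).
Allowed pairs: 2 of 6.

2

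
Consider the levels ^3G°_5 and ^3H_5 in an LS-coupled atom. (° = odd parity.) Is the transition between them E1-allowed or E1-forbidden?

allowed

Reading off the term symbols: S 1→1, L 4→5, J 5→5, parity odd→even.
Parity must change: odd → even — ✓.
ΔS = 0: S: 1 → 1 — ✓.
ΔL = 0, ±1 (not L=0↔0): L: 4 → 5, ΔL = +1 — ✓.
ΔJ = 0, ±1 (not J=0↔0): J: 5 → 5, ΔJ = +0 — ✓.
All four E1 rules are satisfied.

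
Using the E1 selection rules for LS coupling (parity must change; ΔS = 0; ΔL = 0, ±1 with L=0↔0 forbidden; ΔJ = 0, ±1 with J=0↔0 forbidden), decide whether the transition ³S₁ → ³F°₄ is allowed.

forbidden

Parity must change: even → odd — passes.
ΔS = 0: S: 1 → 1 — passes.
ΔL = 0, ±1 (not L=0↔0): L: 0 → 3, ΔL = +3 — fails.
ΔJ = 0, ±1 (not J=0↔0): J: 1 → 4, ΔJ = +3 — fails.
Rule(s) violated: ΔL, ΔJ.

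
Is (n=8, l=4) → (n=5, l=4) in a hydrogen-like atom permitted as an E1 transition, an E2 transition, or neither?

E2

Δl = 4 − 4 = +0; l_i + l_f = 8.
E1 (Δl = ±1): not satisfied.
E2 (Δl = 0,±2, l_i+l_f ≥ 2): satisfied.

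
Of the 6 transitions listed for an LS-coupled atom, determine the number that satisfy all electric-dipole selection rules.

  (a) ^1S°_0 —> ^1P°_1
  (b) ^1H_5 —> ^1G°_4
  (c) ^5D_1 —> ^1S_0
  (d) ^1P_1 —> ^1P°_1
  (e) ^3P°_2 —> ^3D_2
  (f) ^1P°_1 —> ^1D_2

4

(a) forbidden (parity fails)
(b) allowed
(c) forbidden (parity, ΔS, ΔL fail)
(d) allowed
(e) allowed
(f) allowed
Total allowed: 4 of 6.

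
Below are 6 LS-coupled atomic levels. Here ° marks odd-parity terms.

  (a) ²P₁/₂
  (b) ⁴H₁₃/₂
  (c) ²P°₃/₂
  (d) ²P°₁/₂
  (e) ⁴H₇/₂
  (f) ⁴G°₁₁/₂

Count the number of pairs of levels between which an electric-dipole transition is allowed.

3

(a)–(b): forbidden (parity, ΔS, ΔL, ΔJ).
(a)–(c): allowed.
(a)–(d): allowed.
(a)–(e): forbidden (parity, ΔS, ΔL, ΔJ).
(a)–(f): forbidden (ΔS, ΔL, ΔJ).
(b)–(c): forbidden (ΔS, ΔL, ΔJ).
(b)–(d): forbidden (ΔS, ΔL, ΔJ).
(b)–(e): forbidden (parity, ΔJ).
(b)–(f): allowed.
(c)–(d): forbidden (parity).
(c)–(e): forbidden (ΔS, ΔL, ΔJ).
(c)–(f): forbidden (parity, ΔS, ΔL, ΔJ).
(d)–(e): forbidden (ΔS, ΔL, ΔJ).
(d)–(f): forbidden (parity, ΔS, ΔL, ΔJ).
(e)–(f): forbidden (ΔJ).
Allowed pairs: 3 of 15.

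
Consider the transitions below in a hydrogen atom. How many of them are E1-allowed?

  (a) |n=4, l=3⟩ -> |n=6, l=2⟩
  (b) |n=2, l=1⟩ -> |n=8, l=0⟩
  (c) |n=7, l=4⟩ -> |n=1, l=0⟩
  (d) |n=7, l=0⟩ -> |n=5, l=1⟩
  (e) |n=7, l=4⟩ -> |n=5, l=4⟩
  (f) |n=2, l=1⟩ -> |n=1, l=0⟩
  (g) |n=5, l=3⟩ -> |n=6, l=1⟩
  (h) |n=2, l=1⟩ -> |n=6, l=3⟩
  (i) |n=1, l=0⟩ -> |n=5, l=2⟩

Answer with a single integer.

(a) allowed
(b) allowed
(c) forbidden — Δl = -4 (E1 requires Δl = ±1)
(d) allowed
(e) forbidden — Δl = +0 (E1 requires Δl = ±1)
(f) allowed
(g) forbidden — Δl = -2 (E1 requires Δl = ±1)
(h) forbidden — Δl = +2 (E1 requires Δl = ±1)
(i) forbidden — Δl = +2 (E1 requires Δl = ±1)
Total allowed: 4 of 9.

4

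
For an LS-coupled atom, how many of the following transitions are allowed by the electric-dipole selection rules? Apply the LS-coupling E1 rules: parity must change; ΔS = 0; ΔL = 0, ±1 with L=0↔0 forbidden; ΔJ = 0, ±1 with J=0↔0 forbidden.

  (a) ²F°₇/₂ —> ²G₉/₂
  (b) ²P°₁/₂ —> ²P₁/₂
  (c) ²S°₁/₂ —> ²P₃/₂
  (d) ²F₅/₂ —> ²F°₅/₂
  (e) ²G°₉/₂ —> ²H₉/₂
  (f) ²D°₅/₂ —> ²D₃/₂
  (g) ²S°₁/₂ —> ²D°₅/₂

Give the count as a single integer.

6

(a) allowed
(b) allowed
(c) allowed
(d) allowed
(e) allowed
(f) allowed
(g) forbidden (parity, ΔL, ΔJ fail)
Total allowed: 6 of 7.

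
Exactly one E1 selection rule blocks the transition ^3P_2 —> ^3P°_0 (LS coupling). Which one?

the ΔJ = 0, ±1 rule

Reading off the term symbols: S 1→1, L 1→1, J 2→0, parity even→odd.
Parity must change: even → odd — ✓.
ΔS = 0: S: 1 → 1 — ✓.
ΔL = 0, ±1 (not L=0↔0): L: 1 → 1, ΔL = +0 — ✓.
ΔJ = 0, ±1 (not J=0↔0): J: 2 → 0, ΔJ = -2 — ✗.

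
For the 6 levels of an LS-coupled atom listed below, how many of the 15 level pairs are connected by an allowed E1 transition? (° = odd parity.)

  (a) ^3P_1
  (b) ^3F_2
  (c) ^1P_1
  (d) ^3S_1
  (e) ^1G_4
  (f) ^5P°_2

0

(a)–(b): forbidden (parity, ΔL).
(a)–(c): forbidden (parity, ΔS).
(a)–(d): forbidden (parity).
(a)–(e): forbidden (parity, ΔS, ΔL, ΔJ).
(a)–(f): forbidden (ΔS).
(b)–(c): forbidden (parity, ΔS, ΔL).
(b)–(d): forbidden (parity, ΔL).
(b)–(e): forbidden (parity, ΔS, ΔJ).
(b)–(f): forbidden (ΔS, ΔL).
(c)–(d): forbidden (parity, ΔS).
(c)–(e): forbidden (parity, ΔL, ΔJ).
(c)–(f): forbidden (ΔS).
(d)–(e): forbidden (parity, ΔS, ΔL, ΔJ).
(d)–(f): forbidden (ΔS).
(e)–(f): forbidden (ΔS, ΔL, ΔJ).
Allowed pairs: 0 of 15.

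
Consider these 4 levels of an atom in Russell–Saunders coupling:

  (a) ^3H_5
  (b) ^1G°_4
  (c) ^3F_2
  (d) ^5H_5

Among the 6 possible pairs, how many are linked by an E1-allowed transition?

0

(a)–(b): forbidden (ΔS).
(a)–(c): forbidden (parity, ΔL, ΔJ).
(a)–(d): forbidden (parity, ΔS).
(b)–(c): forbidden (ΔS, ΔJ).
(b)–(d): forbidden (ΔS).
(c)–(d): forbidden (parity, ΔS, ΔL, ΔJ).
Allowed pairs: 0 of 6.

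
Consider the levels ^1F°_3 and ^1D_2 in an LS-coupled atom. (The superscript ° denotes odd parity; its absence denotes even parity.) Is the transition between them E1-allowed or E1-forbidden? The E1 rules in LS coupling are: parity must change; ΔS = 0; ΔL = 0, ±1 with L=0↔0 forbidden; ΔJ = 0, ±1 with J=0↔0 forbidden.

Initial level: S=0, L=3, J=3, parity odd. Final level: S=0, L=2, J=2, parity even.
Parity must change: odd → even — ✓.
ΔS = 0: S: 0 → 0 — ✓.
ΔL = 0, ±1 (not L=0↔0): L: 3 → 2, ΔL = -1 — ✓.
ΔJ = 0, ±1 (not J=0↔0): J: 3 → 2, ΔJ = -1 — ✓.
All four E1 rules are satisfied.

allowed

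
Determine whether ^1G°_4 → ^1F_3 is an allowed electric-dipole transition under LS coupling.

allowed

Parity must change: odd → even — ok.
ΔS = 0: S: 0 → 0 — ok.
ΔL = 0, ±1 (not L=0↔0): L: 4 → 3, ΔL = -1 — ok.
ΔJ = 0, ±1 (not J=0↔0): J: 4 → 3, ΔJ = -1 — ok.
All four E1 rules are satisfied.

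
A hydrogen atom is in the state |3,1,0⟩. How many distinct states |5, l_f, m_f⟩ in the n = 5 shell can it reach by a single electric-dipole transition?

E1 requires Δl = ±1, so l_f ∈ {0, 2}; with 0 ≤ l_f ≤ n_f−1 = 4, the allowed l_f values are {0, 2}.
For l_f = 0: m_f ∈ {m_i−1, m_i, m_i+1} ∩ [−0, 0] = {0} → 1 state.
For l_f = 2: m_f ∈ {m_i−1, m_i, m_i+1} ∩ [−2, 2] = {-1, 0, 1} → 3 states.
Total: 4.

4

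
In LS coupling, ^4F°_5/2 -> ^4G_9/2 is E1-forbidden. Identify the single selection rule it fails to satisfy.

the ΔJ = 0, ±1 rule

ΔJ = 0, ±1 (not J=0↔0): J: 5/2 → 9/2, ΔJ = +2 — ✗.
Parity must change: odd → even — ✓.
ΔL = 0, ±1 (not L=0↔0): L: 3 → 4, ΔL = +1 — ✓.
ΔS = 0: S: 3/2 → 3/2 — ✓.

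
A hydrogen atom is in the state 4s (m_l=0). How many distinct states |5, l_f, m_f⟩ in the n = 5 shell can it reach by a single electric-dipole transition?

3

E1 requires Δl = ±1, so l_f ∈ {-1, 1}; with 0 ≤ l_f ≤ n_f−1 = 4, the allowed l_f values are {1}.
For l_f = 1: m_f ∈ {m_i−1, m_i, m_i+1} ∩ [−1, 1] = {-1, 0, 1} → 3 states.
Total: 3.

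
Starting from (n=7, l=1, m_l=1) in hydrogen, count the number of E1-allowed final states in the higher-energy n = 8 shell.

E1 requires Δl = ±1, so l_f ∈ {0, 2}; with 0 ≤ l_f ≤ n_f−1 = 7, the allowed l_f values are {0, 2}.
For l_f = 0: m_f ∈ {m_i−1, m_i, m_i+1} ∩ [−0, 0] = {0} → 1 state.
For l_f = 2: m_f ∈ {m_i−1, m_i, m_i+1} ∩ [−2, 2] = {0, 1, 2} → 3 states.
Total: 4.

4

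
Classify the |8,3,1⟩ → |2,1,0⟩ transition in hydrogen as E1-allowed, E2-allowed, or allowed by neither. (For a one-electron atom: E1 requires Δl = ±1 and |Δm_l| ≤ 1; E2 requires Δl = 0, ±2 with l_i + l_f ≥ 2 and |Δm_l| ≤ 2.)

Δl = 1 − 3 = -2; l_i + l_f = 4.
Δm_l = -1.
E1 (Δl = ±1, |Δm_l| ≤ 1): not satisfied.
E2 (Δl = 0,±2, l_i+l_f ≥ 2, |Δm_l| ≤ 2): satisfied.

E2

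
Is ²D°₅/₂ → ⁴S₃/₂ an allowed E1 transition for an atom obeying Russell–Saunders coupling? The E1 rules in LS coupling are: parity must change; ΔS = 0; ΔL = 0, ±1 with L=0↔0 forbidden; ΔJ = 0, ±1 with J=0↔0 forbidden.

forbidden

Parity must change: odd → even — passes.
ΔS = 0: S: 1/2 → 3/2 — fails.
ΔL = 0, ±1 (not L=0↔0): L: 2 → 0, ΔL = -2 — fails.
ΔJ = 0, ±1 (not J=0↔0): J: 5/2 → 3/2, ΔJ = -1 — passes.
Rule(s) violated: ΔS, ΔL.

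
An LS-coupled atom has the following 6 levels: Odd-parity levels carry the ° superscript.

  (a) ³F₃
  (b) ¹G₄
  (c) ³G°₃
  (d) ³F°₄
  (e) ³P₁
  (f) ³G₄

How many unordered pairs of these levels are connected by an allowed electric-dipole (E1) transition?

(a)–(b): forbidden (parity, ΔS).
(a)–(c): allowed.
(a)–(d): allowed.
(a)–(e): forbidden (parity, ΔL, ΔJ).
(a)–(f): forbidden (parity).
(b)–(c): forbidden (ΔS).
(b)–(d): forbidden (ΔS).
(b)–(e): forbidden (parity, ΔS, ΔL, ΔJ).
(b)–(f): forbidden (parity, ΔS).
(c)–(d): forbidden (parity).
(c)–(e): forbidden (ΔL, ΔJ).
(c)–(f): allowed.
(d)–(e): forbidden (ΔL, ΔJ).
(d)–(f): allowed.
(e)–(f): forbidden (parity, ΔL, ΔJ).
Allowed pairs: 4 of 15.

4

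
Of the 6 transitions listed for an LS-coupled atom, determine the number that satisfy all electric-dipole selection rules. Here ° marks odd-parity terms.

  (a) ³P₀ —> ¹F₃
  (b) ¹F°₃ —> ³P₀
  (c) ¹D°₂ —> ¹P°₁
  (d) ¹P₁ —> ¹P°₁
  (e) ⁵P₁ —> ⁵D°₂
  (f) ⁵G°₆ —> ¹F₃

(a) forbidden (parity, ΔS, ΔL, ΔJ fail)
(b) forbidden (ΔS, ΔL, ΔJ fail)
(c) forbidden (parity fails)
(d) allowed
(e) allowed
(f) forbidden (ΔS, ΔJ fail)
Total allowed: 2 of 6.

2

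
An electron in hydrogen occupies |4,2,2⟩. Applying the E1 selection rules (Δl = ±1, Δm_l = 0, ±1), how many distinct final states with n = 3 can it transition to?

E1 requires Δl = ±1, so l_f ∈ {1, 3}; with 0 ≤ l_f ≤ n_f−1 = 2, the allowed l_f values are {1}.
For l_f = 1: m_f ∈ {m_i−1, m_i, m_i+1} ∩ [−1, 1] = {1} → 1 state.
Total: 1.

1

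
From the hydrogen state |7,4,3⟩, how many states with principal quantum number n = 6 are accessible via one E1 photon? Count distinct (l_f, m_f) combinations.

5

E1 requires Δl = ±1, so l_f ∈ {3, 5}; with 0 ≤ l_f ≤ n_f−1 = 5, the allowed l_f values are {3, 5}.
For l_f = 3: m_f ∈ {m_i−1, m_i, m_i+1} ∩ [−3, 3] = {2, 3} → 2 states.
For l_f = 5: m_f ∈ {m_i−1, m_i, m_i+1} ∩ [−5, 5] = {2, 3, 4} → 3 states.
Total: 5.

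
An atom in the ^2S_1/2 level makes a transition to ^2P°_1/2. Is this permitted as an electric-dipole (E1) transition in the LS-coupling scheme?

allowed

Reading off the term symbols: S 1/2→1/2, L 0→1, J 1/2→1/2, parity even→odd.
Parity must change: even → odd — passes.
ΔS = 0: S: 1/2 → 1/2 — passes.
ΔL = 0, ±1 (not L=0↔0): L: 0 → 1, ΔL = +1 — passes.
ΔJ = 0, ±1 (not J=0↔0): J: 1/2 → 1/2, ΔJ = +0 — passes.
All four E1 rules are satisfied.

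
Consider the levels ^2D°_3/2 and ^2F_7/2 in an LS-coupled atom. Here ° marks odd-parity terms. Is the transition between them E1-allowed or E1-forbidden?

Reading off the term symbols: S 1/2→1/2, L 2→3, J 3/2→7/2, parity odd→even.
ΔS = 0: S: 1/2 → 1/2 — ✓.
ΔL = 0, ±1 (not L=0↔0): L: 2 → 3, ΔL = +1 — ✓.
ΔJ = 0, ±1 (not J=0↔0): J: 3/2 → 7/2, ΔJ = +2 — ✗.
Parity must change: odd → even — ✓.
Rule(s) violated: ΔJ.

forbidden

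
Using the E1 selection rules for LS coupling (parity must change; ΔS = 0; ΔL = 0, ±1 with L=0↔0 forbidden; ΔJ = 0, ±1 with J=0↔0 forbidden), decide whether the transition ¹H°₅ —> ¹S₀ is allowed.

Parity must change: odd → even — ok.
ΔS = 0: S: 0 → 0 — ok.
ΔJ = 0, ±1 (not J=0↔0): J: 5 → 0, ΔJ = -5 — fails.
ΔL = 0, ±1 (not L=0↔0): L: 5 → 0, ΔL = -5 — fails.
Rule(s) violated: ΔL, ΔJ.

forbidden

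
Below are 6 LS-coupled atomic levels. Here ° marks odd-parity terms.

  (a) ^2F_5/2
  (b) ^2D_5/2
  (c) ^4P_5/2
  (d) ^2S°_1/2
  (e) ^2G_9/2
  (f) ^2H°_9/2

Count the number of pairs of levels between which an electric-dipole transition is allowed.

1

(a)–(b): forbidden (parity).
(a)–(c): forbidden (parity, ΔS, ΔL).
(a)–(d): forbidden (ΔL, ΔJ).
(a)–(e): forbidden (parity, ΔJ).
(a)–(f): forbidden (ΔL, ΔJ).
(b)–(c): forbidden (parity, ΔS).
(b)–(d): forbidden (ΔL, ΔJ).
(b)–(e): forbidden (parity, ΔL, ΔJ).
(b)–(f): forbidden (ΔL, ΔJ).
(c)–(d): forbidden (ΔS, ΔJ).
(c)–(e): forbidden (parity, ΔS, ΔL, ΔJ).
(c)–(f): forbidden (ΔS, ΔL, ΔJ).
(d)–(e): forbidden (ΔL, ΔJ).
(d)–(f): forbidden (parity, ΔL, ΔJ).
(e)–(f): allowed.
Allowed pairs: 1 of 15.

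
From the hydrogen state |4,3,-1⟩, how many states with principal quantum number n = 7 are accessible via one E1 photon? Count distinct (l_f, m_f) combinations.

E1 requires Δl = ±1, so l_f ∈ {2, 4}; with 0 ≤ l_f ≤ n_f−1 = 6, the allowed l_f values are {2, 4}.
For l_f = 2: m_f ∈ {m_i−1, m_i, m_i+1} ∩ [−2, 2] = {-2, -1, 0} → 3 states.
For l_f = 4: m_f ∈ {m_i−1, m_i, m_i+1} ∩ [−4, 4] = {-2, -1, 0} → 3 states.
Total: 6.

6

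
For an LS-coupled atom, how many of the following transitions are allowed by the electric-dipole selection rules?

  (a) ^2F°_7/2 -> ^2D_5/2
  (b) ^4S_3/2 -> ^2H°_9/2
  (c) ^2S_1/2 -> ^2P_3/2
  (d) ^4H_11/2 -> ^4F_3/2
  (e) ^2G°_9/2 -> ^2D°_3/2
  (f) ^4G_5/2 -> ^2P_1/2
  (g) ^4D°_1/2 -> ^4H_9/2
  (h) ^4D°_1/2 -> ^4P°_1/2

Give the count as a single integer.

1

(a) allowed
(b) forbidden (ΔS, ΔL, ΔJ fail)
(c) forbidden (parity fails)
(d) forbidden (parity, ΔL, ΔJ fail)
(e) forbidden (parity, ΔL, ΔJ fail)
(f) forbidden (parity, ΔS, ΔL, ΔJ fail)
(g) forbidden (ΔL, ΔJ fail)
(h) forbidden (parity fails)
Total allowed: 1 of 8.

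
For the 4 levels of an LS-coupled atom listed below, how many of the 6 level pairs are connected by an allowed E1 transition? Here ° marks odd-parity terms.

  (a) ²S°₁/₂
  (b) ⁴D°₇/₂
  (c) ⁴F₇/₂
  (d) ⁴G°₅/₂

(a)–(b): forbidden (parity, ΔS, ΔL, ΔJ).
(a)–(c): forbidden (ΔS, ΔL, ΔJ).
(a)–(d): forbidden (parity, ΔS, ΔL, ΔJ).
(b)–(c): allowed.
(b)–(d): forbidden (parity, ΔL).
(c)–(d): allowed.
Allowed pairs: 2 of 6.

2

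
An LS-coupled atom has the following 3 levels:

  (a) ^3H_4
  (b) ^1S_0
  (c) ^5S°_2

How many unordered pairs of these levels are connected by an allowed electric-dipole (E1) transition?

0

(a)–(b): forbidden (parity, ΔS, ΔL, ΔJ).
(a)–(c): forbidden (ΔS, ΔL, ΔJ).
(b)–(c): forbidden (ΔS, ΔL, ΔJ).
Allowed pairs: 0 of 3.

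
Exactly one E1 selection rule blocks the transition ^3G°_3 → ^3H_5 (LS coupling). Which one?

the ΔJ = 0, ±1 rule

Reading off the term symbols: S 1→1, L 4→5, J 3→5, parity odd→even.
Parity must change: odd → even — satisfied.
ΔS = 0: S: 1 → 1 — satisfied.
ΔL = 0, ±1 (not L=0↔0): L: 4 → 5, ΔL = +1 — satisfied.
ΔJ = 0, ±1 (not J=0↔0): J: 3 → 5, ΔJ = +2 — violated.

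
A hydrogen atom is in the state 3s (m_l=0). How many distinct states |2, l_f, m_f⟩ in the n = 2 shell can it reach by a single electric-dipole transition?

3

E1 requires Δl = ±1, so l_f ∈ {-1, 1}; with 0 ≤ l_f ≤ n_f−1 = 1, the allowed l_f values are {1}.
For l_f = 1: m_f ∈ {m_i−1, m_i, m_i+1} ∩ [−1, 1] = {-1, 0, 1} → 3 states.
Total: 3.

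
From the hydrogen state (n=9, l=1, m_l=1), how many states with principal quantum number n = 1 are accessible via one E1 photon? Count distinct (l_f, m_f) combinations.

E1 requires Δl = ±1, so l_f ∈ {0, 2}; with 0 ≤ l_f ≤ n_f−1 = 0, the allowed l_f values are {0}.
For l_f = 0: m_f ∈ {m_i−1, m_i, m_i+1} ∩ [−0, 0] = {0} → 1 state.
Total: 1.

1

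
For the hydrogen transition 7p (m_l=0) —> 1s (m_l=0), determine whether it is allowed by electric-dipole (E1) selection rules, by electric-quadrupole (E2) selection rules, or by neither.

E1

Δl = 0 − 1 = -1; l_i + l_f = 1.
Δm_l = +0.
E1 (Δl = ±1, |Δm_l| ≤ 1): satisfied.
E2 (Δl = 0,±2, l_i+l_f ≥ 2, |Δm_l| ≤ 2): not satisfied.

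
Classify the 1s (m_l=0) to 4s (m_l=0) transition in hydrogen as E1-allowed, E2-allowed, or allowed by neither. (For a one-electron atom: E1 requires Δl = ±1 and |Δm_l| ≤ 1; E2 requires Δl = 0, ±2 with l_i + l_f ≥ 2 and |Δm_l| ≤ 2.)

neither

Δl = 0 − 0 = +0; l_i + l_f = 0.
Δm_l = +0.
E1 (Δl = ±1, |Δm_l| ≤ 1): not satisfied.
E2 (Δl = 0,±2, l_i+l_f ≥ 2, |Δm_l| ≤ 2): not satisfied.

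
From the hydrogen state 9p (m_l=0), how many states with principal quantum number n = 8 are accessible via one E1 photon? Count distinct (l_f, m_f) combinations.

E1 requires Δl = ±1, so l_f ∈ {0, 2}; with 0 ≤ l_f ≤ n_f−1 = 7, the allowed l_f values are {0, 2}.
For l_f = 0: m_f ∈ {m_i−1, m_i, m_i+1} ∩ [−0, 0] = {0} → 1 state.
For l_f = 2: m_f ∈ {m_i−1, m_i, m_i+1} ∩ [−2, 2] = {-1, 0, 1} → 3 states.
Total: 4.

4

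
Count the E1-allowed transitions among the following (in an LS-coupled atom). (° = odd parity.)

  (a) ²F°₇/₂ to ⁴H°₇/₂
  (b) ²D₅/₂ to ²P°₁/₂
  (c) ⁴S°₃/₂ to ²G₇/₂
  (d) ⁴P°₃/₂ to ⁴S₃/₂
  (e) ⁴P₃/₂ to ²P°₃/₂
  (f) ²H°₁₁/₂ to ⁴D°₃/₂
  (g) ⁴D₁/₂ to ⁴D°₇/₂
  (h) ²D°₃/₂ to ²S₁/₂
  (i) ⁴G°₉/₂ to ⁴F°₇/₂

1

(a) forbidden (parity, ΔS, ΔL fail)
(b) forbidden (ΔJ fails)
(c) forbidden (ΔS, ΔL, ΔJ fail)
(d) allowed
(e) forbidden (ΔS fails)
(f) forbidden (parity, ΔS, ΔL, ΔJ fail)
(g) forbidden (ΔJ fails)
(h) forbidden (ΔL fails)
(i) forbidden (parity fails)
Total allowed: 1 of 9.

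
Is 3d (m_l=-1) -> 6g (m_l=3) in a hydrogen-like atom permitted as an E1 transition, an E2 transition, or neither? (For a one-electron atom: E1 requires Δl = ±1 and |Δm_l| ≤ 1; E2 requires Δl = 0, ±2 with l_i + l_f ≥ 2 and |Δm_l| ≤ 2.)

neither

Δl = 4 − 2 = +2; l_i + l_f = 6.
Δm_l = +4.
E1 (Δl = ±1, |Δm_l| ≤ 1): not satisfied.
E2 (Δl = 0,±2, l_i+l_f ≥ 2, |Δm_l| ≤ 2): not satisfied.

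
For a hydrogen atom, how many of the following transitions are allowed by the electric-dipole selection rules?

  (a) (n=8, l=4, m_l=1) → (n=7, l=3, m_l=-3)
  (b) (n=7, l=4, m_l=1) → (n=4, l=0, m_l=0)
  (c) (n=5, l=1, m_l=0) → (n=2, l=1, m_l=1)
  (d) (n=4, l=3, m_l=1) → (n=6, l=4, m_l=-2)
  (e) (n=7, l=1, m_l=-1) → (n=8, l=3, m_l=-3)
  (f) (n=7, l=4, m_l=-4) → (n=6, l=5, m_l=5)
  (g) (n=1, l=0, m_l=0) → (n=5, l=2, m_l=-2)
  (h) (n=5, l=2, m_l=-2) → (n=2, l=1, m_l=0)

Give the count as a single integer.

0

(a) forbidden — Δm_l = -4 (E1 requires Δm_l = 0, ±1)
(b) forbidden — Δl = -4 (E1 requires Δl = ±1)
(c) forbidden — Δl = +0 (E1 requires Δl = ±1)
(d) forbidden — Δm_l = -3 (E1 requires Δm_l = 0, ±1)
(e) forbidden — Δl = +2 (E1 requires Δl = ±1); Δm_l = -2 (E1 requires Δm_l = 0, ±1)
(f) forbidden — Δm_l = +9 (E1 requires Δm_l = 0, ±1)
(g) forbidden — Δl = +2 (E1 requires Δl = ±1); Δm_l = -2 (E1 requires Δm_l = 0, ±1)
(h) forbidden — Δm_l = +2 (E1 requires Δm_l = 0, ±1)
Total allowed: 0 of 8.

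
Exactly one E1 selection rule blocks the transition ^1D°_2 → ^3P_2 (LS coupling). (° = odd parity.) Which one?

Parity must change: odd → even — passes.
ΔS = 0: S: 0 → 1 — fails.
ΔL = 0, ±1 (not L=0↔0): L: 2 → 1, ΔL = -1 — passes.
ΔJ = 0, ±1 (not J=0↔0): J: 2 → 2, ΔJ = +0 — passes.

the ΔS = 0 rule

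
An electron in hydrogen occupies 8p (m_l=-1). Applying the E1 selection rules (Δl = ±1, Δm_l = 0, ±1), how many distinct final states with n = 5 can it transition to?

4

E1 requires Δl = ±1, so l_f ∈ {0, 2}; with 0 ≤ l_f ≤ n_f−1 = 4, the allowed l_f values are {0, 2}.
For l_f = 0: m_f ∈ {m_i−1, m_i, m_i+1} ∩ [−0, 0] = {0} → 1 state.
For l_f = 2: m_f ∈ {m_i−1, m_i, m_i+1} ∩ [−2, 2] = {-2, -1, 0} → 3 states.
Total: 4.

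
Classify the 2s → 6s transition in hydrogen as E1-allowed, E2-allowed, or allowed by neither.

neither

Δl = 0 − 0 = +0; l_i + l_f = 0.
E1 (Δl = ±1): not satisfied.
E2 (Δl = 0,±2, l_i+l_f ≥ 2): not satisfied.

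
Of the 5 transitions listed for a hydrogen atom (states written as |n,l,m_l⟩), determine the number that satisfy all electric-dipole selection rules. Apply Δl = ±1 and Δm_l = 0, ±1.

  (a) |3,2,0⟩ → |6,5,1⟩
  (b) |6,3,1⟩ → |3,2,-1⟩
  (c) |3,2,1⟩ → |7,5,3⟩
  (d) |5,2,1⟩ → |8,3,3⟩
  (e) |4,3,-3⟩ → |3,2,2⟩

(a) forbidden — Δl = +3 (E1 requires Δl = ±1)
(b) forbidden — Δm_l = -2 (E1 requires Δm_l = 0, ±1)
(c) forbidden — Δl = +3 (E1 requires Δl = ±1); Δm_l = +2 (E1 requires Δm_l = 0, ±1)
(d) forbidden — Δm_l = +2 (E1 requires Δm_l = 0, ±1)
(e) forbidden — Δm_l = +5 (E1 requires Δm_l = 0, ±1)
Total allowed: 0 of 5.

0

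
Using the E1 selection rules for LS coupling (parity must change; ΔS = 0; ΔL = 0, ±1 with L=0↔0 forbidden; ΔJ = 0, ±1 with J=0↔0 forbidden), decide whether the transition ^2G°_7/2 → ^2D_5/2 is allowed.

forbidden

Reading off the term symbols: S 1/2→1/2, L 4→2, J 7/2→5/2, parity odd→even.
ΔS = 0: S: 1/2 → 1/2 — satisfied.
ΔL = 0, ±1 (not L=0↔0): L: 4 → 2, ΔL = -2 — violated.
Parity must change: odd → even — satisfied.
ΔJ = 0, ±1 (not J=0↔0): J: 7/2 → 5/2, ΔJ = -1 — satisfied.
Rule(s) violated: ΔL.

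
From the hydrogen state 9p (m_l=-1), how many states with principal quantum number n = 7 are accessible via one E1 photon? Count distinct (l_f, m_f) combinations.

E1 requires Δl = ±1, so l_f ∈ {0, 2}; with 0 ≤ l_f ≤ n_f−1 = 6, the allowed l_f values are {0, 2}.
For l_f = 0: m_f ∈ {m_i−1, m_i, m_i+1} ∩ [−0, 0] = {0} → 1 state.
For l_f = 2: m_f ∈ {m_i−1, m_i, m_i+1} ∩ [−2, 2] = {-2, -1, 0} → 3 states.
Total: 4.

4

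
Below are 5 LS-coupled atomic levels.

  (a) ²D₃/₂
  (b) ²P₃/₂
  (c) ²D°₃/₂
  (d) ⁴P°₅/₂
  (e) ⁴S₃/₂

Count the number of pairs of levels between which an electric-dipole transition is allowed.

3

(a)–(b): forbidden (parity).
(a)–(c): allowed.
(a)–(d): forbidden (ΔS).
(a)–(e): forbidden (parity, ΔS, ΔL).
(b)–(c): allowed.
(b)–(d): forbidden (ΔS).
(b)–(e): forbidden (parity, ΔS).
(c)–(d): forbidden (parity, ΔS).
(c)–(e): forbidden (ΔS, ΔL).
(d)–(e): allowed.
Allowed pairs: 3 of 10.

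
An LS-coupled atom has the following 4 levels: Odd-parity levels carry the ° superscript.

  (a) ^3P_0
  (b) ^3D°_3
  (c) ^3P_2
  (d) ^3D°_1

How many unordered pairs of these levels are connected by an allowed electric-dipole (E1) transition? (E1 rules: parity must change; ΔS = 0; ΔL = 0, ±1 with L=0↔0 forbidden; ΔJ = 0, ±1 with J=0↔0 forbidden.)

(a)–(b): forbidden (ΔJ).
(a)–(c): forbidden (parity, ΔJ).
(a)–(d): allowed.
(b)–(c): allowed.
(b)–(d): forbidden (parity, ΔJ).
(c)–(d): allowed.
Allowed pairs: 3 of 6.

3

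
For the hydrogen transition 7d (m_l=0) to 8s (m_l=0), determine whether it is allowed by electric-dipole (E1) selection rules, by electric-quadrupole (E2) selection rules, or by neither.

Δl = 0 − 2 = -2; l_i + l_f = 2.
Δm_l = +0.
E1 (Δl = ±1, |Δm_l| ≤ 1): not satisfied.
E2 (Δl = 0,±2, l_i+l_f ≥ 2, |Δm_l| ≤ 2): satisfied.

E2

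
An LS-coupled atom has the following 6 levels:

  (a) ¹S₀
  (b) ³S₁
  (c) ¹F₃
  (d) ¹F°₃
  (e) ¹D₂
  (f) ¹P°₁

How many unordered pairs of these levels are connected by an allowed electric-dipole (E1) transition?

(a)–(b): forbidden (parity, ΔS, ΔL).
(a)–(c): forbidden (parity, ΔL, ΔJ).
(a)–(d): forbidden (ΔL, ΔJ).
(a)–(e): forbidden (parity, ΔL, ΔJ).
(a)–(f): allowed.
(b)–(c): forbidden (parity, ΔS, ΔL, ΔJ).
(b)–(d): forbidden (ΔS, ΔL, ΔJ).
(b)–(e): forbidden (parity, ΔS, ΔL).
(b)–(f): forbidden (ΔS).
(c)–(d): allowed.
(c)–(e): forbidden (parity).
(c)–(f): forbidden (ΔL, ΔJ).
(d)–(e): allowed.
(d)–(f): forbidden (parity, ΔL, ΔJ).
(e)–(f): allowed.
Allowed pairs: 4 of 15.

4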